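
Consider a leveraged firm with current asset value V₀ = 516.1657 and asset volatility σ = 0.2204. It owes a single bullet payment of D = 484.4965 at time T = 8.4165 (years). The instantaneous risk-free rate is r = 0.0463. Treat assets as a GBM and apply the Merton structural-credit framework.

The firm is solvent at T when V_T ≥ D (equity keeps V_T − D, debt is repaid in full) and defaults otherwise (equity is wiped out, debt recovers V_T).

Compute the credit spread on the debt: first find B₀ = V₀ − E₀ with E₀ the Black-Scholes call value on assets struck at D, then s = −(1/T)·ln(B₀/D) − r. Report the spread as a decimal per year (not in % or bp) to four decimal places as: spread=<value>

spread=0.0138

d₁ = [ln(V₀/D) + (r + σ²/2)T] / (σ√T)
   = [ln(516.1657/484.4965) + (0.0463 + 0.5·0.2204²)·8.4165] / (0.2204·√8.4165)
   = [0.063318 + 0.594105] / 0.639407 = 1.028175
d₂ = d₁ − σ√T = 1.028175 − 0.639407 = 0.388768
N(d₁) = 0.848066,  N(d₂) = 0.651276,  e^(−rT) = 0.677271
E₀ = V₀·N(d₁) − D·e^(−rT)·N(d₂)
   = 516.1657·0.848066 − 484.4965·0.677271·0.651276 = 224.035967
B₀ = V₀ − E₀ = 516.1657 − 224.035967 = 292.129733
spread = −(1/T)·ln(B₀/D) − r = −(1/8.4165)·ln(292.129733/484.4965) − 0.0463 = 0.01380957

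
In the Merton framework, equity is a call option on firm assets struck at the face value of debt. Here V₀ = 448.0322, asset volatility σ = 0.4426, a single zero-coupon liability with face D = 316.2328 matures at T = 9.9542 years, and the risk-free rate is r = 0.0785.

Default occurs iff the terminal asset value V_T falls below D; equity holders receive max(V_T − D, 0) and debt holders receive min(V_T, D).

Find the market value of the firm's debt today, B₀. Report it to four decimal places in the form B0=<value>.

B0=108.2808

d₁ = [ln(V₀/D) + (r + σ²/2)T] / (σ√T)
   = [ln(448.0322/316.2328) + (0.0785 + 0.5·0.4426²)·9.9542] / (0.4426·√9.9542)
   = [0.348386 + 1.756393] / 1.396415 = 1.507273
d₂ = d₁ − σ√T = 1.507273 − 1.396415 = 0.110858
N(d₁) = 0.934130,  N(d₂) = 0.544135,  e^(−rT) = 0.457763
E₀ = V₀·N(d₁) − D·e^(−rT)·N(d₂)
   = 448.0322·0.934130 − 316.2328·0.457763·0.544135 = 339.751376
B₀ = V₀ − E₀ = 448.0322 − 339.751376 = 108.280824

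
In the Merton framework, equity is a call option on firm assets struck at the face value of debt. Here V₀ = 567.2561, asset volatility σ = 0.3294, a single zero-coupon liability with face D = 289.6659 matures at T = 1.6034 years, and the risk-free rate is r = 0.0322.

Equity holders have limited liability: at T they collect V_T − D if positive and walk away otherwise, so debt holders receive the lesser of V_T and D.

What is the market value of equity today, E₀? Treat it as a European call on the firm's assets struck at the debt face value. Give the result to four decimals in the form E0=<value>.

E0=294.8859

d₁ = [ln(V₀/D) + (r + σ²/2)T] / (σ√T)
   = [ln(567.2561/289.6659) + (0.0322 + 0.5·0.3294²)·1.6034] / (0.3294·√1.6034)
   = [0.672083 + 0.138617] / 0.417104 = 1.943639
d₂ = d₁ − σ√T = 1.943639 − 0.417104 = 1.526535
N(d₁) = 0.974031,  N(d₂) = 0.936562,  e^(−rT) = 0.949681
E₀ = V₀·N(d₁) − D·e^(−rT)·N(d₂)
   = 567.2561·0.974031 − 289.6659·0.949681·0.936562 = 294.885901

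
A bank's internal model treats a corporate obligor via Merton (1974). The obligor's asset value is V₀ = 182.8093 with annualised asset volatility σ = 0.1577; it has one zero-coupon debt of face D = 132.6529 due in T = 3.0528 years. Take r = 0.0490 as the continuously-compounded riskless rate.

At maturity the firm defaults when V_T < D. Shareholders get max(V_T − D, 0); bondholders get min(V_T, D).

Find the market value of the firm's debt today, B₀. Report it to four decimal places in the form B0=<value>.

B0=113.5115

d₁ = [ln(V₀/D) + (r + σ²/2)T] / (σ√T)
   = [ln(182.8093/132.6529) + (0.0490 + 0.5·0.1577²)·3.0528] / (0.1577·√3.0528)
   = [0.320708 + 0.187548] / 0.275538 = 1.844595
d₂ = d₁ − σ√T = 1.844595 − 0.275538 = 1.569057
N(d₁) = 0.967452,  N(d₂) = 0.941683,  e^(−rT) = 0.861063
E₀ = V₀·N(d₁) − D·e^(−rT)·N(d₂)
   = 182.8093·0.967452 − 132.6529·0.861063·0.941683 = 69.297778
B₀ = V₀ − E₀ = 182.8093 − 69.297778 = 113.511522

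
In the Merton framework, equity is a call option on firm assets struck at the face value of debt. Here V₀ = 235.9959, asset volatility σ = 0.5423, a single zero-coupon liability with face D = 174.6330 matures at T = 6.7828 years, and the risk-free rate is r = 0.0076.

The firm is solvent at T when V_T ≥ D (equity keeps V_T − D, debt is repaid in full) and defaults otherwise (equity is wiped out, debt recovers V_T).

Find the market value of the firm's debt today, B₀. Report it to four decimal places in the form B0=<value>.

d₁ = [ln(V₀/D) + (r + σ²/2)T] / (σ√T)
   = [ln(235.9959/174.6330) + (0.0076 + 0.5·0.5423²)·6.7828] / (0.5423·√6.7828)
   = [0.301128 + 1.048924] / 1.412356 = 0.955886
d₂ = d₁ − σ√T = 0.955886 − 1.412356 = -0.456470
N(d₁) = 0.830435,  N(d₂) = 0.324026,  e^(−rT) = 0.949757
E₀ = V₀·N(d₁) − D·e^(−rT)·N(d₂)
   = 235.9959·0.830435 − 174.6330·0.949757·0.324026 = 142.236667
B₀ = V₀ − E₀ = 235.9959 − 142.236667 = 93.759233

B0=93.7592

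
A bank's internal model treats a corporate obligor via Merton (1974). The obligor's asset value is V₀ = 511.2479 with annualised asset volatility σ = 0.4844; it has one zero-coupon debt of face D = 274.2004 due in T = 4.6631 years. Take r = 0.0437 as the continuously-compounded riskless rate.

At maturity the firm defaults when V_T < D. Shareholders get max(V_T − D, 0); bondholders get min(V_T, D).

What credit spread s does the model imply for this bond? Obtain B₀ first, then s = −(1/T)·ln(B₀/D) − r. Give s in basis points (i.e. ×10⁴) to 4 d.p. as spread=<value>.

d₁ = [ln(V₀/D) + (r + σ²/2)T] / (σ√T)
   = [ln(511.2479/274.2004) + (0.0437 + 0.5·0.4844²)·4.6631] / (0.4844·√4.6631)
   = [0.622995 + 0.750860] / 1.046024 = 1.313408
d₂ = d₁ − σ√T = 1.313408 − 1.046024 = 0.267384
N(d₁) = 0.905477,  N(d₂) = 0.605413,  e^(−rT) = 0.815644
E₀ = V₀·N(d₁) − D·e^(−rT)·N(d₂)
   = 511.2479·0.905477 − 274.2004·0.815644·0.605413 = 327.522717
B₀ = V₀ − E₀ = 511.2479 − 327.522717 = 183.725183
spread = −(1/T)·ln(B₀/D) − r = −(1/4.6631)·ln(183.725183/274.2004) − 0.0437 = 0.04216952
in basis points: 0.04216952 × 10⁴ = 421.6952 bp

spread=421.6952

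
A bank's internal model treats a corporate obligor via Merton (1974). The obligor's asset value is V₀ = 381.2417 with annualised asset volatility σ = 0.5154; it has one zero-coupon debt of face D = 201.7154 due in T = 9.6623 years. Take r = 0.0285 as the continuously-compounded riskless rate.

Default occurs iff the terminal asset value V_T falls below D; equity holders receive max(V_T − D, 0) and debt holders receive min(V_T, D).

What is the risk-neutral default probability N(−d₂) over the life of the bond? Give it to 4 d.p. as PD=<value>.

d₁ = [ln(V₀/D) + (r + σ²/2)T] / (σ√T)
   = [ln(381.2417/201.7154) + (0.0285 + 0.5·0.5154²)·9.6623] / (0.5154·√9.6623)
   = [0.636576 + 1.558709] / 1.602082 = 1.370270
d₂ = d₁ − σ√T = 1.370270 − 1.602082 = -0.231812
risk-neutral PD = N(−d₂) = N(0.231812) = 0.591658

PD=0.5917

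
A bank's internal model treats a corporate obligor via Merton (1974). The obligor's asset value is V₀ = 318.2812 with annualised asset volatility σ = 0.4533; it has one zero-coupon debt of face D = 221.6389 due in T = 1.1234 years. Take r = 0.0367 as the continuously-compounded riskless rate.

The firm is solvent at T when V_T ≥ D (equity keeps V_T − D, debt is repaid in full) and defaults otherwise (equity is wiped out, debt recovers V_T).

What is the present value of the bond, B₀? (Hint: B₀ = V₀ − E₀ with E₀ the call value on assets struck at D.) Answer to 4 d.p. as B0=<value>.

B0=198.9065

d₁ = [ln(V₀/D) + (r + σ²/2)T] / (σ√T)
   = [ln(318.2812/221.6389) + (0.0367 + 0.5·0.4533²)·1.1234] / (0.4533·√1.1234)
   = [0.361886 + 0.156647] / 0.480455 = 1.079254
d₂ = d₁ − σ√T = 1.079254 − 0.480455 = 0.598799
N(d₁) = 0.859763,  N(d₂) = 0.725346,  e^(−rT) = 0.959610
E₀ = V₀·N(d₁) − D·e^(−rT)·N(d₂)
   = 318.2812·0.859763 − 221.6389·0.959610·0.725346 = 119.374695
B₀ = V₀ − E₀ = 318.2812 − 119.374695 = 198.906505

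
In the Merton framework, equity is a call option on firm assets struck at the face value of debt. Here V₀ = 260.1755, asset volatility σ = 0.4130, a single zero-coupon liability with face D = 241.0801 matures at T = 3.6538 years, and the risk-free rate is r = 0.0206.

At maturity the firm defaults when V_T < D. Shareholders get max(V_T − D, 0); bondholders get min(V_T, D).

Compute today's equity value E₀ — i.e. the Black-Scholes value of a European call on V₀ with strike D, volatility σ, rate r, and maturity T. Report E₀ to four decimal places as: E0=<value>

E0=93.8262

d₁ = [ln(V₀/D) + (r + σ²/2)T] / (σ√T)
   = [ln(260.1755/241.0801) + (0.0206 + 0.5·0.4130²)·3.6538] / (0.4130·√3.6538)
   = [0.076227 + 0.386881] / 0.789446 = 0.586624
d₂ = d₁ − σ√T = 0.586624 − 0.789446 = -0.202822
N(d₁) = 0.721272,  N(d₂) = 0.419637,  e^(−rT) = 0.927495
E₀ = V₀·N(d₁) − D·e^(−rT)·N(d₂)
   = 260.1755·0.721272 − 241.0801·0.927495·0.419637 = 93.826211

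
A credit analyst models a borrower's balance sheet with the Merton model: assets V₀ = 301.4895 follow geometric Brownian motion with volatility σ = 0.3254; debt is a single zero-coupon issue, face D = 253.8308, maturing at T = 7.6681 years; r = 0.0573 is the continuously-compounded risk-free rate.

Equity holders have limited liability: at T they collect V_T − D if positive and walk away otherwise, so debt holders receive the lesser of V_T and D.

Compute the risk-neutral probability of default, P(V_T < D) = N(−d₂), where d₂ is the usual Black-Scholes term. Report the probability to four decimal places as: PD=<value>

d₁ = [ln(V₀/D) + (r + σ²/2)T] / (σ√T)
   = [ln(301.4895/253.8308) + (0.0573 + 0.5·0.3254²)·7.6681] / (0.3254·√7.6681)
   = [0.172067 + 0.845351] / 0.901076 = 1.129115
d₂ = d₁ − σ√T = 1.129115 − 0.901076 = 0.228039
risk-neutral PD = N(−d₂) = N(-0.228039) = 0.409808

PD=0.4098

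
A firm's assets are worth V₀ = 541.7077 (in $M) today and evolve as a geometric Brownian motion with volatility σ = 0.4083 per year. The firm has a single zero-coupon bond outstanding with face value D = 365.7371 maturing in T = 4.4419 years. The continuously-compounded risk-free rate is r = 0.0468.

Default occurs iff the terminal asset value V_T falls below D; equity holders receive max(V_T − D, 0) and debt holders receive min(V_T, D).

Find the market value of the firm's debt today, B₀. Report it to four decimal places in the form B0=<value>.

d₁ = [ln(V₀/D) + (r + σ²/2)T] / (σ√T)
   = [ln(541.7077/365.7371) + (0.0468 + 0.5·0.4083²)·4.4419] / (0.4083·√4.4419)
   = [0.392812 + 0.578133] / 0.860526 = 1.128316
d₂ = d₁ − σ√T = 1.128316 − 0.860526 = 0.267791
N(d₁) = 0.870407,  N(d₂) = 0.605570,  e^(−rT) = 0.812304
E₀ = V₀·N(d₁) − D·e^(−rT)·N(d₂)
   = 541.7077·0.870407 − 365.7371·0.812304·0.605570 = 291.597572
B₀ = V₀ − E₀ = 541.7077 − 291.597572 = 250.110128

B0=250.1101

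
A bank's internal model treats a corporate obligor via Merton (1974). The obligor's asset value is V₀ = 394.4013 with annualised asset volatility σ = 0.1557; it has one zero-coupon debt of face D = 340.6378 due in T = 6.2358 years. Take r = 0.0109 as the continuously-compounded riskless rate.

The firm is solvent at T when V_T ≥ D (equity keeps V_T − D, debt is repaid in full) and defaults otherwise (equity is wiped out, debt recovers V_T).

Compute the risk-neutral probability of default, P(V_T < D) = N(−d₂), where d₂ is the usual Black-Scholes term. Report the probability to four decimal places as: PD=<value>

PD=0.3604

d₁ = [ln(V₀/D) + (r + σ²/2)T] / (σ√T)
   = [ln(394.4013/340.6378) + (0.0109 + 0.5·0.1557²)·6.2358] / (0.1557·√6.2358)
   = [0.146549 + 0.143556] / 0.388808 = 0.746140
d₂ = d₁ − σ√T = 0.746140 − 0.388808 = 0.357333
risk-neutral PD = N(−d₂) = N(-0.357333) = 0.360421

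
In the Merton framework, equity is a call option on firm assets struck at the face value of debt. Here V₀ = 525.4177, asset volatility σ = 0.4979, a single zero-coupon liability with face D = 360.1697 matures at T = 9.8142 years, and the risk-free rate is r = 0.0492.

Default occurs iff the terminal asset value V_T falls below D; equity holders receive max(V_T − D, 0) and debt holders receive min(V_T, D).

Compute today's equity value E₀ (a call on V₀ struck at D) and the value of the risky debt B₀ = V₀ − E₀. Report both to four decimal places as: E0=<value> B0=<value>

E0=386.2863 B0=139.1314

d₁ = [ln(V₀/D) + (r + σ²/2)T] / (σ√T)
   = [ln(525.4177/360.1697) + (0.0492 + 0.5·0.4979²)·9.8142] / (0.4979·√9.8142)
   = [0.377618 + 1.699350] / 1.559802 = 1.331559
d₂ = d₁ − σ√T = 1.331559 − 1.559802 = -0.228244
N(d₁) = 0.908497,  N(d₂) = 0.409728,  e^(−rT) = 0.617017
E₀ = V₀·N(d₁) − D·e^(−rT)·N(d₂)
   = 525.4177·0.908497 − 360.1697·0.617017·0.409728 = 386.286315
B₀ = V₀ − E₀ = 525.4177 − 386.286315 = 139.131385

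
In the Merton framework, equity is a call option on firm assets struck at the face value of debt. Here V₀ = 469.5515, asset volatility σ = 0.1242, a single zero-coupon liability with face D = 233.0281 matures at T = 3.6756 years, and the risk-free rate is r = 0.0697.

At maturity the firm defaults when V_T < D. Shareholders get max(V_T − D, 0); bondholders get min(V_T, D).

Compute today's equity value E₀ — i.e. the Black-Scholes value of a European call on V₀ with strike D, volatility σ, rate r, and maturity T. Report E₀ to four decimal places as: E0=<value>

d₁ = [ln(V₀/D) + (r + σ²/2)T] / (σ√T)
   = [ln(469.5515/233.0281) + (0.0697 + 0.5·0.1242²)·3.6756] / (0.1242·√3.6756)
   = [0.700619 + 0.284539] / 0.238114 = 4.137328
d₂ = d₁ − σ√T = 4.137328 − 0.238114 = 3.899214
N(d₁) = 0.999982,  N(d₂) = 0.999952,  e^(−rT) = 0.773995
E₀ = V₀·N(d₁) − D·e^(−rT)·N(d₂)
   = 469.5515·0.999982 − 233.0281·0.773995·0.999952 = 289.189271

E0=289.1893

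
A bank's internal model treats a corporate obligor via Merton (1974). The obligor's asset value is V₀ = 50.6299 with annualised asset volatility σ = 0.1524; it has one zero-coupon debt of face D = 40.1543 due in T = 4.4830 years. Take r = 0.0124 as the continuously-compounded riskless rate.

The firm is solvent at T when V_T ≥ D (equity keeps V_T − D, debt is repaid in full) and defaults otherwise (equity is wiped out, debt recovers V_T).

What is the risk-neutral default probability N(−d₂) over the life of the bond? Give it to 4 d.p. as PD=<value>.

d₁ = [ln(V₀/D) + (r + σ²/2)T] / (σ√T)
   = [ln(50.6299/40.1543) + (0.0124 + 0.5·0.1524²)·4.4830] / (0.1524·√4.4830)
   = [0.231813 + 0.107650] / 0.322678 = 1.052016
d₂ = d₁ − σ√T = 1.052016 − 0.322678 = 0.729338
risk-neutral PD = N(−d₂) = N(-0.729338) = 0.232897

PD=0.2329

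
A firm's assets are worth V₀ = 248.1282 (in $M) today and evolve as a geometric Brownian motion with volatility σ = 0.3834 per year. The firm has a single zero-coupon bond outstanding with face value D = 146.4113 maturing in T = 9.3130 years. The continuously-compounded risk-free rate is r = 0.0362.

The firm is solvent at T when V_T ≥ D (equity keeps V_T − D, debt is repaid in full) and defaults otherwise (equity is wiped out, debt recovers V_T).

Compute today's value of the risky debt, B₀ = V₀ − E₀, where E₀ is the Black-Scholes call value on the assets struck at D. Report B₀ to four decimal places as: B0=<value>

d₁ = [ln(V₀/D) + (r + σ²/2)T] / (σ√T)
   = [ln(248.1282/146.4113) + (0.0362 + 0.5·0.3834²)·9.3130] / (0.3834·√9.3130)
   = [0.527526 + 1.021615] / 1.170030 = 1.324019
d₂ = d₁ − σ√T = 1.324019 − 1.170030 = 0.153989
N(d₁) = 0.907252,  N(d₂) = 0.561191,  e^(−rT) = 0.713816
E₀ = V₀·N(d₁) − D·e^(−rT)·N(d₂)
   = 248.1282·0.907252 − 146.4113·0.713816·0.561191 = 166.464278
B₀ = V₀ − E₀ = 248.1282 − 166.464278 = 81.663922

B0=81.6639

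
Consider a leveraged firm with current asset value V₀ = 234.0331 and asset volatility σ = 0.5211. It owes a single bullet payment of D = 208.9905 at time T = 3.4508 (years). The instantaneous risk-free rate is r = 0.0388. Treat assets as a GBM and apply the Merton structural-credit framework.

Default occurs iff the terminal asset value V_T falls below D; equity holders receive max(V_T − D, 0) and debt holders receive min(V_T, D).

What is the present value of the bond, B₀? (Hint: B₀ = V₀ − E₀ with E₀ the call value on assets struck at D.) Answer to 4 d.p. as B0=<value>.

d₁ = [ln(V₀/D) + (r + σ²/2)T] / (σ√T)
   = [ln(234.0331/208.9905) + (0.0388 + 0.5·0.5211²)·3.4508] / (0.5211·√3.4508)
   = [0.113174 + 0.602415] / 0.968013 = 0.739235
d₂ = d₁ − σ√T = 0.739235 − 0.968013 = -0.228777
N(d₁) = 0.770118,  N(d₂) = 0.409521,  e^(−rT) = 0.874685
E₀ = V₀·N(d₁) − D·e^(−rT)·N(d₂)
   = 234.0331·0.770118 − 208.9905·0.874685·0.409521 = 105.372260
B₀ = V₀ − E₀ = 234.0331 − 105.372260 = 128.660840

B0=128.6608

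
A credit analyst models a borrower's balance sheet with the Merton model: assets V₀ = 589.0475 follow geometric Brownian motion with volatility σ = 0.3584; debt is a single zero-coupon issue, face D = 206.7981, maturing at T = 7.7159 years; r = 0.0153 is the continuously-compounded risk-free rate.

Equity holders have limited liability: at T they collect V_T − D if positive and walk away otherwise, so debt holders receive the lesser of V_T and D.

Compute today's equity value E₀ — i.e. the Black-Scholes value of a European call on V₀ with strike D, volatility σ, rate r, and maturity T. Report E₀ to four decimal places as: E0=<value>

d₁ = [ln(V₀/D) + (r + σ²/2)T] / (σ√T)
   = [ln(589.0475/206.7981) + (0.0153 + 0.5·0.3584²)·7.7159] / (0.3584·√7.7159)
   = [1.046764 + 0.613609] / 0.995546 = 1.667802
d₂ = d₁ − σ√T = 1.667802 − 0.995546 = 0.672256
N(d₁) = 0.952322,  N(d₂) = 0.749289,  e^(−rT) = 0.888649
E₀ = V₀·N(d₁) − D·e^(−rT)·N(d₂)
   = 589.0475·0.952322 − 206.7981·0.888649·0.749289 = 423.265567

E0=423.2656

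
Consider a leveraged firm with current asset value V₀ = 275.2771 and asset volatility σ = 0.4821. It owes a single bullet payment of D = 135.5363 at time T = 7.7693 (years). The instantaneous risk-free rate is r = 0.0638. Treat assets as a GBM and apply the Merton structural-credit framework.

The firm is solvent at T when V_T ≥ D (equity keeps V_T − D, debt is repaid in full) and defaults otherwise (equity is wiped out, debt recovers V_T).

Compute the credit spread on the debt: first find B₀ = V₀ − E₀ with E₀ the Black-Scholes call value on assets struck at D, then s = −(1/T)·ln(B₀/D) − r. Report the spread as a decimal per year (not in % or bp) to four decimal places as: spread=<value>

d₁ = [ln(V₀/D) + (r + σ²/2)T] / (σ√T)
   = [ln(275.2771/135.5363) + (0.0638 + 0.5·0.4821²)·7.7693] / (0.4821·√7.7693)
   = [0.708539 + 1.398553] / 1.343780 = 1.568034
d₂ = d₁ − σ√T = 1.568034 − 1.343780 = 0.224254
N(d₁) = 0.941563,  N(d₂) = 0.588720,  e^(−rT) = 0.609156
E₀ = V₀·N(d₁) − D·e^(−rT)·N(d₂)
   = 275.2771·0.941563 − 135.5363·0.609156·0.588720 = 210.584499
B₀ = V₀ − E₀ = 275.2771 − 210.584499 = 64.692601
spread = −(1/T)·ln(B₀/D) − r = −(1/7.7693)·ln(64.692601/135.5363) − 0.0638 = 0.03139425

spread=0.0314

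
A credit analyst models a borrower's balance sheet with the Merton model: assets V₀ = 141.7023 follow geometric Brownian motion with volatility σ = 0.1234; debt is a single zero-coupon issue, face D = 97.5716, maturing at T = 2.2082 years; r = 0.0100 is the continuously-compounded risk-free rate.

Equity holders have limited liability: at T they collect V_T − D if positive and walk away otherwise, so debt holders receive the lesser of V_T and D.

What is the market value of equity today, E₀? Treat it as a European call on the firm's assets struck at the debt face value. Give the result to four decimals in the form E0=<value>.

E0=46.3795

d₁ = [ln(V₀/D) + (r + σ²/2)T] / (σ√T)
   = [ln(141.7023/97.5716) + (0.0100 + 0.5·0.1234²)·2.2082] / (0.1234·√2.2082)
   = [0.373142 + 0.038895] / 0.183373 = 2.246992
d₂ = d₁ − σ√T = 2.246992 − 0.183373 = 2.063619
N(d₁) = 0.987680,  N(d₂) = 0.980473,  e^(−rT) = 0.978160
E₀ = V₀·N(d₁) − D·e^(−rT)·N(d₂)
   = 141.7023·0.987680 − 97.5716·0.978160·0.980473 = 46.379512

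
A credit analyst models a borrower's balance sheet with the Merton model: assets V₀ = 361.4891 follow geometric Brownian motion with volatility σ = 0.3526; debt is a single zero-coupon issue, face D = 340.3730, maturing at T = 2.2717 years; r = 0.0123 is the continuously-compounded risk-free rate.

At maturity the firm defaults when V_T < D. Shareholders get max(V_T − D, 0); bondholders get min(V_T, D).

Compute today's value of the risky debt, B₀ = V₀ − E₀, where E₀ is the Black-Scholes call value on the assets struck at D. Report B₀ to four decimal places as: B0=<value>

B0=272.7163

d₁ = [ln(V₀/D) + (r + σ²/2)T] / (σ√T)
   = [ln(361.4891/340.3730) + (0.0123 + 0.5·0.3526²)·2.2717] / (0.3526·√2.2717)
   = [0.060190 + 0.169158] / 0.531444 = 0.431557
d₂ = d₁ − σ√T = 0.431557 − 0.531444 = -0.099888
N(d₁) = 0.666968,  N(d₂) = 0.460217,  e^(−rT) = 0.972445
E₀ = V₀·N(d₁) − D·e^(−rT)·N(d₂)
   = 361.4891·0.666968 − 340.3730·0.972445·0.460217 = 88.772755
B₀ = V₀ − E₀ = 361.4891 − 88.772755 = 272.716345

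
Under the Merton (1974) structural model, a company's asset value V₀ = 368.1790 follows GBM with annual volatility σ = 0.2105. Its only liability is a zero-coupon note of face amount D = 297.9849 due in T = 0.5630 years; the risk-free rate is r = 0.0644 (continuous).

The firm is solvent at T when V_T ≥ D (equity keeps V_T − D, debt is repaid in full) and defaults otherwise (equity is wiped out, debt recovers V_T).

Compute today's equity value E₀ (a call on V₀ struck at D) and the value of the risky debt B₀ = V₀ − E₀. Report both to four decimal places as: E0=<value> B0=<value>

E0=82.0865 B0=286.0925

d₁ = [ln(V₀/D) + (r + σ²/2)T] / (σ√T)
   = [ln(368.1790/297.9849) + (0.0644 + 0.5·0.2105²)·0.5630] / (0.2105·√0.5630)
   = [0.211526 + 0.048731] / 0.157945 = 1.647768
d₂ = d₁ − σ√T = 1.647768 − 0.157945 = 1.489823
N(d₁) = 0.950300,  N(d₂) = 0.931865,  e^(−rT) = 0.964392
E₀ = V₀·N(d₁) − D·e^(−rT)·N(d₂)
   = 368.1790·0.950300 − 297.9849·0.964392·0.931865 = 82.086499
B₀ = V₀ − E₀ = 368.1790 − 82.086499 = 286.092501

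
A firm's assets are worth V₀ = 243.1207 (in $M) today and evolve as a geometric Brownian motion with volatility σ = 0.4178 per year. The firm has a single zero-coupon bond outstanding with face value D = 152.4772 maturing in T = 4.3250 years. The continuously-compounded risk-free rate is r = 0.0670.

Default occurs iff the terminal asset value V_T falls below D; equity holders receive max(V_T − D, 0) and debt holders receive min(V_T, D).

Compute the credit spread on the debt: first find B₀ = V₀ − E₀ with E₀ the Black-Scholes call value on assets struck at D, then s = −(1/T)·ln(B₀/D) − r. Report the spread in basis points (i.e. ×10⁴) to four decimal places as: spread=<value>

d₁ = [ln(V₀/D) + (r + σ²/2)T] / (σ√T)
   = [ln(243.1207/152.4772) + (0.0670 + 0.5·0.4178²)·4.3250] / (0.4178·√4.3250)
   = [0.466543 + 0.667254] / 0.868883 = 1.304890
d₂ = d₁ − σ√T = 1.304890 − 0.868883 = 0.436006
N(d₁) = 0.904035,  N(d₂) = 0.668584,  e^(−rT) = 0.748432
E₀ = V₀·N(d₁) − D·e^(−rT)·N(d₂)
   = 243.1207·0.904035 − 152.4772·0.748432·0.668584 = 143.491572
B₀ = V₀ − E₀ = 243.1207 − 143.491572 = 99.629128
spread = −(1/T)·ln(B₀/D) − r = −(1/4.3250)·ln(99.629128/152.4772) − 0.0670 = 0.03139549
in basis points: 0.03139549 × 10⁴ = 313.9549 bp

spread=313.9549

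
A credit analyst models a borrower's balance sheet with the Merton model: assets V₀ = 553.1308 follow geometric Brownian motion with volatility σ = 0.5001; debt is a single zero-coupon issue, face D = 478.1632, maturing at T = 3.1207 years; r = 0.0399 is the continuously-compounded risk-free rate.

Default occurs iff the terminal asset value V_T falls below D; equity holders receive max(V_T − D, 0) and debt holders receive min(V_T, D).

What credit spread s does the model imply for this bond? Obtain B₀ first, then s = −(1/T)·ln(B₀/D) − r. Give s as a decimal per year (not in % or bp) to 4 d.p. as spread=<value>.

d₁ = [ln(V₀/D) + (r + σ²/2)T] / (σ√T)
   = [ln(553.1308/478.1632) + (0.0399 + 0.5·0.5001²)·3.1207] / (0.5001·√3.1207)
   = [0.145642 + 0.514759] / 0.883452 = 0.747525
d₂ = d₁ − σ√T = 0.747525 − 0.883452 = -0.135927
N(d₁) = 0.772626,  N(d₂) = 0.445939,  e^(−rT) = 0.882924
E₀ = V₀·N(d₁) − D·e^(−rT)·N(d₂)
   = 553.1308·0.772626 − 478.1632·0.882924·0.445939 = 239.095995
B₀ = V₀ − E₀ = 553.1308 − 239.095995 = 314.034805
spread = −(1/T)·ln(B₀/D) − r = −(1/3.1207)·ln(314.034805/478.1632) − 0.0399 = 0.09482883

spread=0.0948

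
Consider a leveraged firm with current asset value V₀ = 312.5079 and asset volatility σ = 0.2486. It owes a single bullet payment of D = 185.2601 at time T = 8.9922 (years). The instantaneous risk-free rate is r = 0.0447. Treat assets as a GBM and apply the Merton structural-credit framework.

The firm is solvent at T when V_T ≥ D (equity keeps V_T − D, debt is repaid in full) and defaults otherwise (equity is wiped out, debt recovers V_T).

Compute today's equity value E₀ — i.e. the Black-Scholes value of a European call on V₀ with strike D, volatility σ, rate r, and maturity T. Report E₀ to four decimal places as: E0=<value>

d₁ = [ln(V₀/D) + (r + σ²/2)T] / (σ√T)
   = [ln(312.5079/185.2601) + (0.0447 + 0.5·0.2486²)·8.9922] / (0.2486·√8.9922)
   = [0.522869 + 0.679819] / 0.745477 = 1.613314
d₂ = d₁ − σ√T = 1.613314 − 0.745477 = 0.867837
N(d₁) = 0.946662,  N(d₂) = 0.807258,  e^(−rT) = 0.669013
E₀ = V₀·N(d₁) − D·e^(−rT)·N(d₂)
   = 312.5079·0.946662 − 185.2601·0.669013·0.807258 = 195.786527

E0=195.7865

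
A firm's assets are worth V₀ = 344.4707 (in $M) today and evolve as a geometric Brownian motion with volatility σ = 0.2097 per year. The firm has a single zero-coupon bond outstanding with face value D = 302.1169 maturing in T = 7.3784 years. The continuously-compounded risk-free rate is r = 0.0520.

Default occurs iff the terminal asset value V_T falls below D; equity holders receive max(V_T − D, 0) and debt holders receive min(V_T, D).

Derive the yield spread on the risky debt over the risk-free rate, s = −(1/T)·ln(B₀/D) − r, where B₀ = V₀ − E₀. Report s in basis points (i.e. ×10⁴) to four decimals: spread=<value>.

spread=100.7946

d₁ = [ln(V₀/D) + (r + σ²/2)T] / (σ√T)
   = [ln(344.4707/302.1169) + (0.0520 + 0.5·0.2097²)·7.3784] / (0.2097·√7.3784)
   = [0.131195 + 0.545906] / 0.569613 = 1.188705
d₂ = d₁ − σ√T = 1.188705 − 0.569613 = 0.619092
N(d₁) = 0.882722,  N(d₂) = 0.732072,  e^(−rT) = 0.681352
E₀ = V₀·N(d₁) − D·e^(−rT)·N(d₂)
   = 344.4707·0.882722 − 302.1169·0.681352·0.732072 = 153.376411
B₀ = V₀ − E₀ = 344.4707 − 153.376411 = 191.094289
spread = −(1/T)·ln(B₀/D) − r = −(1/7.3784)·ln(191.094289/302.1169) − 0.0520 = 0.01007946
in basis points: 0.01007946 × 10⁴ = 100.7946 bp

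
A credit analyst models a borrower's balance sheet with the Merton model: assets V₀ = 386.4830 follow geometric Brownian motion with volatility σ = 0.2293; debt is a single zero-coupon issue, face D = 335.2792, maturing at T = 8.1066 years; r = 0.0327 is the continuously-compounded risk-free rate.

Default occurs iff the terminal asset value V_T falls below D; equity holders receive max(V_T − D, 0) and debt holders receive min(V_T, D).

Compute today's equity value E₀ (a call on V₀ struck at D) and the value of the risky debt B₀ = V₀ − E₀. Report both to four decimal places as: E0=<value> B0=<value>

E0=161.7233 B0=224.7597

d₁ = [ln(V₀/D) + (r + σ²/2)T] / (σ√T)
   = [ln(386.4830/335.2792) + (0.0327 + 0.5·0.2293²)·8.1066] / (0.2293·√8.1066)
   = [0.142124 + 0.478202] / 0.652865 = 0.950160
d₂ = d₁ − σ√T = 0.950160 − 0.652865 = 0.297295
N(d₁) = 0.828985,  N(d₂) = 0.616879,  e^(−rT) = 0.767140
E₀ = V₀·N(d₁) − D·e^(−rT)·N(d₂)
   = 386.4830·0.828985 − 335.2792·0.767140·0.616879 = 161.723284
B₀ = V₀ − E₀ = 386.4830 − 161.723284 = 224.759716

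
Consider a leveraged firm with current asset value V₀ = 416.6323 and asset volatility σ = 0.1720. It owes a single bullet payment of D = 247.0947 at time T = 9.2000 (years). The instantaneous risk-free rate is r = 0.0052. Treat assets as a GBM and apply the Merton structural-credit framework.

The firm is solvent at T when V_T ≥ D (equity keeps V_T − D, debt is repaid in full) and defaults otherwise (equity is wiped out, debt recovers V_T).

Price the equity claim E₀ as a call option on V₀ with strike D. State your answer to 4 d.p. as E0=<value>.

d₁ = [ln(V₀/D) + (r + σ²/2)T] / (σ√T)
   = [ln(416.6323/247.0947) + (0.0052 + 0.5·0.1720²)·9.2000] / (0.1720·√9.2000)
   = [0.522432 + 0.183926] / 0.521702 = 1.353951
d₂ = d₁ − σ√T = 1.353951 − 0.521702 = 0.832249
N(d₁) = 0.912124,  N(d₂) = 0.797366,  e^(−rT) = 0.953286
E₀ = V₀·N(d₁) − D·e^(−rT)·N(d₂)
   = 416.6323·0.912124 − 247.0947·0.953286·0.797366 = 192.199205

E0=192.1992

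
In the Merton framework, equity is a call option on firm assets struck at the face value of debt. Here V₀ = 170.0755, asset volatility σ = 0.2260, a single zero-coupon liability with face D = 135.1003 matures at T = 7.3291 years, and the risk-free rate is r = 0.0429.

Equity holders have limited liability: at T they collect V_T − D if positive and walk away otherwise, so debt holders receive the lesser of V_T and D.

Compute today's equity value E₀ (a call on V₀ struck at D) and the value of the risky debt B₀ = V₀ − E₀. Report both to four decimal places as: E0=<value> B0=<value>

d₁ = [ln(V₀/D) + (r + σ²/2)T] / (σ√T)
   = [ln(170.0755/135.1003) + (0.0429 + 0.5·0.2260²)·7.3291] / (0.2260·√7.3291)
   = [0.230225 + 0.501589] / 0.611834 = 1.196098
d₂ = d₁ − σ√T = 1.196098 − 0.611834 = 0.584264
N(d₁) = 0.884171,  N(d₂) = 0.720479,  e^(−rT) = 0.730213
E₀ = V₀·N(d₁) − D·e^(−rT)·N(d₂)
   = 170.0755·0.884171 − 135.1003·0.730213·0.720479 = 79.299105
B₀ = V₀ − E₀ = 170.0755 − 79.299105 = 90.776395

E0=79.2991 B0=90.7764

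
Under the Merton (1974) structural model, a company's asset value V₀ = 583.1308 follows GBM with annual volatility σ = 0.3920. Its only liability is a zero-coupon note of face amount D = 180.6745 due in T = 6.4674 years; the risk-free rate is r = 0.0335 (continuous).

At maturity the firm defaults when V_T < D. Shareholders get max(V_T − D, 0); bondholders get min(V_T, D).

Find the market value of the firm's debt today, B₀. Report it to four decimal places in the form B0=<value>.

d₁ = [ln(V₀/D) + (r + σ²/2)T] / (σ√T)
   = [ln(583.1308/180.6745) + (0.0335 + 0.5·0.3920²)·6.4674] / (0.3920·√6.4674)
   = [1.171714 + 0.713561] / 0.996898 = 1.891141
d₂ = d₁ − σ√T = 1.891141 − 0.996898 = 0.894243
N(d₁) = 0.970697,  N(d₂) = 0.814404,  e^(−rT) = 0.805205
E₀ = V₀·N(d₁) − D·e^(−rT)·N(d₂)
   = 583.1308·0.970697 − 180.6745·0.805205·0.814404 = 447.563908
B₀ = V₀ − E₀ = 583.1308 − 447.563908 = 135.566892

B0=135.5669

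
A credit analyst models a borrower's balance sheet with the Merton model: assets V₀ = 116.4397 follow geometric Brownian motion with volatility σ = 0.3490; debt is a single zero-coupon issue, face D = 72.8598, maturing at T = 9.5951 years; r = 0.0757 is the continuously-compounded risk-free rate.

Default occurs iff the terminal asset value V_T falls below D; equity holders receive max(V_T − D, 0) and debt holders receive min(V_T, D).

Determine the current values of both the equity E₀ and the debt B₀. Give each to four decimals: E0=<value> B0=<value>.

d₁ = [ln(V₀/D) + (r + σ²/2)T] / (σ√T)
   = [ln(116.4397/72.8598) + (0.0757 + 0.5·0.3490²)·9.5951] / (0.3490·√9.5951)
   = [0.468836 + 1.310695] / 1.081061 = 1.646098
d₂ = d₁ − σ√T = 1.646098 − 1.081061 = 0.565037
N(d₁) = 0.950128,  N(d₂) = 0.713976,  e^(−rT) = 0.483672
E₀ = V₀·N(d₁) − D·e^(−rT)·N(d₂)
   = 116.4397·0.950128 − 72.8598·0.483672·0.713976 = 85.471984
B₀ = V₀ − E₀ = 116.4397 − 85.471984 = 30.967716

E0=85.4720 B0=30.9677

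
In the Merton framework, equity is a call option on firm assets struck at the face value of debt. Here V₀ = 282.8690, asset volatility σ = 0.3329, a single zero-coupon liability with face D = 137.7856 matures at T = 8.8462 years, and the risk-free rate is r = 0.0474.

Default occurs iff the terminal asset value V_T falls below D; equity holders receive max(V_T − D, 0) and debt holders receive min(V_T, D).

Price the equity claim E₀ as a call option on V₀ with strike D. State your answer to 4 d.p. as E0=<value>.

d₁ = [ln(V₀/D) + (r + σ²/2)T] / (σ√T)
   = [ln(282.8690/137.7856) + (0.0474 + 0.5·0.3329²)·8.8462] / (0.3329·√8.8462)
   = [0.719285 + 0.909488] / 0.990130 = 1.645010
d₂ = d₁ − σ√T = 1.645010 − 0.990130 = 0.654880
N(d₁) = 0.950016,  N(d₂) = 0.743728,  e^(−rT) = 0.657500
E₀ = V₀·N(d₁) − D·e^(−rT)·N(d₂)
   = 282.8690·0.950016 − 137.7856·0.657500·0.743728 = 201.352793

E0=201.3528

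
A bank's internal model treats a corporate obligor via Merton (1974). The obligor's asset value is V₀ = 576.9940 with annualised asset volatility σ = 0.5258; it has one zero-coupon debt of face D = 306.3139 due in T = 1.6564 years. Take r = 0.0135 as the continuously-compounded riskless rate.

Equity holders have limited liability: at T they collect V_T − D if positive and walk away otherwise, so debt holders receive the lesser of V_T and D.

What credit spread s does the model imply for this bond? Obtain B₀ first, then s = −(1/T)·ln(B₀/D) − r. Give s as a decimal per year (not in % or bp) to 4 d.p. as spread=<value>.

d₁ = [ln(V₀/D) + (r + σ²/2)T] / (σ√T)
   = [ln(576.9940/306.3139) + (0.0135 + 0.5·0.5258²)·1.6564] / (0.5258·√1.6564)
   = [0.633221 + 0.251330] / 0.676711 = 1.307134
d₂ = d₁ − σ√T = 1.307134 − 0.676711 = 0.630423
N(d₁) = 0.904416,  N(d₂) = 0.735791,  e^(−rT) = 0.977887
E₀ = V₀·N(d₁) − D·e^(−rT)·N(d₂)
   = 576.9940·0.904416 − 306.3139·0.977887·0.735791 = 301.443745
B₀ = V₀ − E₀ = 576.9940 − 301.443745 = 275.550255
spread = −(1/T)·ln(B₀/D) − r = −(1/1.6564)·ln(275.550255/306.3139) − 0.0135 = 0.05039783

spread=0.0504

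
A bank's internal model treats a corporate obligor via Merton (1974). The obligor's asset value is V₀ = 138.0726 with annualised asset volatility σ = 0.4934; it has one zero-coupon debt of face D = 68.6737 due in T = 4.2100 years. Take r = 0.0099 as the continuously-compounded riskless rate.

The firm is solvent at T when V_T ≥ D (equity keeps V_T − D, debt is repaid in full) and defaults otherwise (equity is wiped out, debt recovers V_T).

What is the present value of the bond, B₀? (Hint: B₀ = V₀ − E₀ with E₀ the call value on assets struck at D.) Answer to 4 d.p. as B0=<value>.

d₁ = [ln(V₀/D) + (r + σ²/2)T] / (σ√T)
   = [ln(138.0726/68.6737) + (0.0099 + 0.5·0.4934²)·4.2100] / (0.4934·√4.2100)
   = [0.698413 + 0.554128] / 1.012372 = 1.237234
d₂ = d₁ − σ√T = 1.237234 − 1.012372 = 0.224862
N(d₁) = 0.892000,  N(d₂) = 0.588957,  e^(−rT) = 0.959178
E₀ = V₀·N(d₁) − D·e^(−rT)·N(d₂)
   = 138.0726·0.892000 − 68.6737·0.959178·0.588957 = 84.366008
B₀ = V₀ − E₀ = 138.0726 − 84.366008 = 53.706592

B0=53.7066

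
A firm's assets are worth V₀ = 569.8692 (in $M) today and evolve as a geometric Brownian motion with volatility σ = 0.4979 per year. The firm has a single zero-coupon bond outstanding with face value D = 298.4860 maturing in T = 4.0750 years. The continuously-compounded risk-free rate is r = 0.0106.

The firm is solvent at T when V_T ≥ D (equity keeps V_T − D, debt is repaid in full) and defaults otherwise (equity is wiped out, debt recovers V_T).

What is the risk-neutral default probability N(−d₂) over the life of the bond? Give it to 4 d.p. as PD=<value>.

d₁ = [ln(V₀/D) + (r + σ²/2)T] / (σ√T)
   = [ln(569.8692/298.4860) + (0.0106 + 0.5·0.4979²)·4.0750] / (0.4979·√4.0750)
   = [0.646684 + 0.548300] / 1.005092 = 1.188930
d₂ = d₁ − σ√T = 1.188930 − 1.005092 = 0.183837
risk-neutral PD = N(−d₂) = N(-0.183837) = 0.427070

PD=0.4271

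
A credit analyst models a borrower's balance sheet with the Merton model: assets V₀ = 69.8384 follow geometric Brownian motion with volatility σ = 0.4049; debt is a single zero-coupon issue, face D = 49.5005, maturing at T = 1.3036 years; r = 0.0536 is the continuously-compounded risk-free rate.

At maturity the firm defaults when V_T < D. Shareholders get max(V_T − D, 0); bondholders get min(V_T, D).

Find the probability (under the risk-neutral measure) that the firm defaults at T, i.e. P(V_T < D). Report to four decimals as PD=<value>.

PD=0.2532

d₁ = [ln(V₀/D) + (r + σ²/2)T] / (σ√T)
   = [ln(69.8384/49.5005) + (0.0536 + 0.5·0.4049²)·1.3036] / (0.4049·√1.3036)
   = [0.344201 + 0.176732] / 0.462296 = 1.126839
d₂ = d₁ − σ√T = 1.126839 − 0.462296 = 0.664543
risk-neutral PD = N(−d₂) = N(-0.664543) = 0.253171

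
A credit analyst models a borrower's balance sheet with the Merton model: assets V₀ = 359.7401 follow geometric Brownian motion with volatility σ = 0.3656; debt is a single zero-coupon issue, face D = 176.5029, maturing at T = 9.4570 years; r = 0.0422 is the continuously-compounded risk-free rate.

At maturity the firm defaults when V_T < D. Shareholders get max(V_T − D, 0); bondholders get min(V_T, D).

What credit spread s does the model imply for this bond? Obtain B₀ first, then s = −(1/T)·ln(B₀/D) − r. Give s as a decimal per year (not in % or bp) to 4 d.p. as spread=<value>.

spread=0.0173

d₁ = [ln(V₀/D) + (r + σ²/2)T] / (σ√T)
   = [ln(359.7401/176.5029) + (0.0422 + 0.5·0.3656²)·9.4570] / (0.3656·√9.4570)
   = [0.712045 + 1.031113] / 1.124302 = 1.550435
d₂ = d₁ − σ√T = 1.550435 − 1.124302 = 0.426134
N(d₁) = 0.939481,  N(d₂) = 0.664995,  e^(−rT) = 0.670933
E₀ = V₀·N(d₁) − D·e^(−rT)·N(d₂)
   = 359.7401·0.939481 − 176.5029·0.670933·0.664995 = 259.219355
B₀ = V₀ − E₀ = 359.7401 − 259.219355 = 100.520745
spread = −(1/T)·ln(B₀/D) − r = −(1/9.4570)·ln(100.520745/176.5029) − 0.0422 = 0.01732979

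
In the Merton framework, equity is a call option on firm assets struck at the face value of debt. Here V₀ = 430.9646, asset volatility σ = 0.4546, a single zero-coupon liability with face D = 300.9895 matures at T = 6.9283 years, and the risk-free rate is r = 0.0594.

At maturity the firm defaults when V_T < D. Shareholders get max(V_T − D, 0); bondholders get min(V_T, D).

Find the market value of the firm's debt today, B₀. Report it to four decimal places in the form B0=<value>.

d₁ = [ln(V₀/D) + (r + σ²/2)T] / (σ√T)
   = [ln(430.9646/300.9895) + (0.0594 + 0.5·0.4546²)·6.9283] / (0.4546·√6.9283)
   = [0.358951 + 1.127446] / 1.196583 = 1.242201
d₂ = d₁ − σ√T = 1.242201 − 1.196583 = 0.045619
N(d₁) = 0.892919,  N(d₂) = 0.518193,  e^(−rT) = 0.662628
E₀ = V₀·N(d₁) − D·e^(−rT)·N(d₂)
   = 430.9646·0.892919 − 300.9895·0.662628·0.518193 = 281.465877
B₀ = V₀ − E₀ = 430.9646 − 281.465877 = 149.498723

B0=149.4987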